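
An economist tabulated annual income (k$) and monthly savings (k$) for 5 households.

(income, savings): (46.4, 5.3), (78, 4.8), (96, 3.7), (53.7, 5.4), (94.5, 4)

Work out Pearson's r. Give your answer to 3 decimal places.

n = 5, Σx = 368.6, Σy = 23.2, Σx² = 29266.9, Σy² = 109.98, Σxy = 1643.5
nΣxy − ΣxΣy = 8217.5 − 8551.52 = -334.02
nΣx² − (Σx)² = 146334.5 − 135865.96 = 10468.54; nΣy² − (Σy)² = 549.9 − 538.24 = 11.66
r = -334.02 / √(10468.54 × 11.66) = -334.02 / 349.3754 ≈ -0.956

-0.956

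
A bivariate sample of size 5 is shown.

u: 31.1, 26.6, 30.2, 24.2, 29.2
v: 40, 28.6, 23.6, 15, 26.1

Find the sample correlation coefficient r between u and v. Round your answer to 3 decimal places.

0.739

n = 5, Σu = 141.3, Σv = 133.3, Σu² = 4025.09, Σv² = 3881.13, Σuv = 3842.6
nΣuv − ΣuΣv = 19213 − 18835.29 = 377.71
nΣu² − (Σu)² = 20125.45 − 19965.69 = 159.76; nΣv² − (Σv)² = 19405.65 − 17768.89 = 1636.76
r = 377.71 / √(159.76 × 1636.76) = 377.71 / 511.3597 ≈ 0.739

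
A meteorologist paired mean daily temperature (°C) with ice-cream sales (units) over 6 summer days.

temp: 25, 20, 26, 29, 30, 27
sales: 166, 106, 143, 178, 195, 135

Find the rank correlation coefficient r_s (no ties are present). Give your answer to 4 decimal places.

Rank temp: 2, 1, 3, 5, 6, 4
Rank sales: 4, 1, 3, 5, 6, 2
d = rank(temp) − rank(sales): -2, 0, 0, 0, 0, 2; Σd² = 8
ρ = 1 − 6Σd² / [n(n²−1)] = 1 − 6×8 / (6×35) = 1 − 48/210 ≈ 0.7714

0.7714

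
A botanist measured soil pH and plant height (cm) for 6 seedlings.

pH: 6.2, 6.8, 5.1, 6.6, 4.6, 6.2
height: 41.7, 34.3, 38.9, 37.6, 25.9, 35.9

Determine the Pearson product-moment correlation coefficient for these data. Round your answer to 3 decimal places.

0.510

n = 6, Σx = 35.5, Σy = 214.3, Σx² = 213.85, Σy² = 7801.97, Σxy = 1280.05
nΣxy − ΣxΣy = 7680.3 − 7607.65 = 72.65
nΣx² − (Σx)² = 1283.1 − 1260.25 = 22.85; nΣy² − (Σy)² = 46811.82 − 45924.49 = 887.33
r = 72.65 / √(22.85 × 887.33) = 72.65 / 142.3920 ≈ 0.510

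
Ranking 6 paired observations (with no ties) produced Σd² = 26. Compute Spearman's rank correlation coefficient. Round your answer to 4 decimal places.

ρ = 1 − 6Σd² / [n(n²−1)] = 1 − 6×26 / (6×35)
  = 1 − 156/210 = 1 − 0.74286 ≈ 0.2571

0.2571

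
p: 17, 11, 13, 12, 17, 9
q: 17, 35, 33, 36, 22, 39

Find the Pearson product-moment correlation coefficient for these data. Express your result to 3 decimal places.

-0.958

n = 6, Σp = 79, Σq = 182, Σp² = 1093, Σq² = 5904, Σpq = 2260
nΣpq − ΣpΣq = 13560 − 14378 = -818
nΣp² − (Σp)² = 6558 − 6241 = 317; nΣq² − (Σq)² = 35424 − 33124 = 2300
r = -818 / √(317 × 2300) = -818 / 853.8735 ≈ -0.958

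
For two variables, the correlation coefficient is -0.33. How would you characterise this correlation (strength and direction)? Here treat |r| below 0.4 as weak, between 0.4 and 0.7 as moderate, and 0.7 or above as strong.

weak negative

r = -0.33 < 0 so the relationship is negative.
|r| = 0.33, which falls in the weak range.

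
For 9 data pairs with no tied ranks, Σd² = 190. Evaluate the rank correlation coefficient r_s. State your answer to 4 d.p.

-0.5833

ρ = 1 − 6Σd² / [n(n²−1)] = 1 − 6×190 / (9×80)
  = 1 − 1140/720 = 1 − 1.58333 ≈ -0.5833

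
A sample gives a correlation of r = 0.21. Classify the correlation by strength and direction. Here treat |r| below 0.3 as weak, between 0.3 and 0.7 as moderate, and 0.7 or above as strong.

weak positive

r = 0.21 > 0 so the relationship is positive.
|r| = 0.21, which falls in the weak range.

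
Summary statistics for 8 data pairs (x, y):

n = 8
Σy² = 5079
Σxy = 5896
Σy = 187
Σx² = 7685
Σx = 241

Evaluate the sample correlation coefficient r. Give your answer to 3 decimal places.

0.479

r = (nΣxy − ΣxΣy) / √[(nΣx² − (Σx)²)(nΣy² − (Σy)²)]
Numerator: 8×5896 − 241×187 = 2101
Denominator: √[(61480 − 58081)(40632 − 34969)] = √[3399 × 5663] = 4387.3155
r = 2101 / 4387.3155 ≈ 0.479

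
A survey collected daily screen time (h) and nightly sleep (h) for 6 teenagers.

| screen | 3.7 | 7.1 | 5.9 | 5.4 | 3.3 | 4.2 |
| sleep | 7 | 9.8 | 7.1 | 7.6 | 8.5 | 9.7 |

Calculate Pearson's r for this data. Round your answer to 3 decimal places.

0.221

n = 6, Σx = 29.6, Σy = 49.7, Σx² = 156.6, Σy² = 419.55, Σxy = 247.2
nΣxy − ΣxΣy = 1483.2 − 1471.12 = 12.08
nΣx² − (Σx)² = 939.6 − 876.16 = 63.44; nΣy² − (Σy)² = 2517.3 − 2470.09 = 47.21
r = 12.08 / √(63.44 × 47.21) = 12.08 / 54.7266 ≈ 0.221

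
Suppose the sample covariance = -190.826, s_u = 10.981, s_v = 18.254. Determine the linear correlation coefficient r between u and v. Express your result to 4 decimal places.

r = Cov(u,v) / (s_u · s_v) = -190.826 / (10.981 × 18.254)
  = -190.826 / 200.4472 ≈ -0.9520

-0.9520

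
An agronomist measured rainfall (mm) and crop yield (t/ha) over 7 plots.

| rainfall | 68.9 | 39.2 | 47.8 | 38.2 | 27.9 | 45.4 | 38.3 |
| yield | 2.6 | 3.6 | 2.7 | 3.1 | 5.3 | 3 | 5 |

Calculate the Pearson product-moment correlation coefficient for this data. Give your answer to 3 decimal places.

n = 7, Σx = 305.7, Σy = 25.3, Σx² = 14334.39, Σy² = 98.71, Σxy = 1043.31
nΣxy − ΣxΣy = 7303.17 − 7734.21 = -431.04
nΣx² − (Σx)² = 100340.73 − 93452.49 = 6888.24; nΣy² − (Σy)² = 690.97 − 640.09 = 50.88
r = -431.04 / √(6888.24 × 50.88) = -431.04 / 592.0082 ≈ -0.728

-0.728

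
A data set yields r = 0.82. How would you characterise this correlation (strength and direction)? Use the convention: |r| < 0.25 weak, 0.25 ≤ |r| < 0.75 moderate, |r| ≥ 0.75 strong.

strong positive

r = 0.82 > 0 so the relationship is positive.
|r| = 0.82, which falls in the strong range.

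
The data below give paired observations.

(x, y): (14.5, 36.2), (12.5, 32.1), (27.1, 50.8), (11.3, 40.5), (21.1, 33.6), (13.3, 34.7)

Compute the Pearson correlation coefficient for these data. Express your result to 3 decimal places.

n = 6, Σx = 99.8, Σy = 227.9, Σx² = 1850.7, Σy² = 8894.79, Σxy = 3930.95
nΣxy − ΣxΣy = 23585.7 − 22744.42 = 841.28
nΣx² − (Σx)² = 11104.2 − 9960.04 = 1144.16; nΣy² − (Σy)² = 53368.74 − 51938.41 = 1430.33
r = 841.28 / √(1144.16 × 1430.33) = 841.28 / 1279.2679 ≈ 0.658

0.658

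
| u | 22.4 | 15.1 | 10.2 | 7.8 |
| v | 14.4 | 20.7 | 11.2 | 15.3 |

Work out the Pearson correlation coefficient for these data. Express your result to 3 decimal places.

0.184

n = 4, Σu = 55.5, Σv = 61.6, Σu² = 894.65, Σv² = 995.38, Σuv = 868.71
nΣuv − ΣuΣv = 3474.84 − 3418.8 = 56.04
nΣu² − (Σu)² = 3578.6 − 3080.25 = 498.35; nΣv² − (Σv)² = 3981.52 − 3794.56 = 186.96
r = 56.04 / √(498.35 × 186.96) = 56.04 / 305.2401 ≈ 0.184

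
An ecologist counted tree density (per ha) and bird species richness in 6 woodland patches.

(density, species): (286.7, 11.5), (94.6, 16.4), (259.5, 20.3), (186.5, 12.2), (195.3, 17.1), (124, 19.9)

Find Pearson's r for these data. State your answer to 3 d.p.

n = 6, Σx = 1146.6, Σy = 97.4, Σx² = 246786.64, Σy² = 1650.56, Σxy = 18198.87
nΣxy − ΣxΣy = 109193.22 − 111678.84 = -2485.62
nΣx² − (Σx)² = 1480719.84 − 1314691.56 = 166028.28; nΣy² − (Σy)² = 9903.36 − 9486.76 = 416.6
r = -2485.62 / √(166028.28 × 416.6) = -2485.62 / 8316.6929 ≈ -0.299

-0.299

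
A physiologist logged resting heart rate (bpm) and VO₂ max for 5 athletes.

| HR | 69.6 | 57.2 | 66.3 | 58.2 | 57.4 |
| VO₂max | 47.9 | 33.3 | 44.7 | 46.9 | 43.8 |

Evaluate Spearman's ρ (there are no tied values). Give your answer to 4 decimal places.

Rank HR: 5, 1, 4, 3, 2
Rank VO₂max: 5, 1, 3, 4, 2
d = rank(HR) − rank(VO₂max): 0, 0, 1, -1, 0; Σd² = 2
ρ = 1 − 6Σd² / [n(n²−1)] = 1 − 6×2 / (5×24) = 1 − 12/120 ≈ 0.9000

0.9000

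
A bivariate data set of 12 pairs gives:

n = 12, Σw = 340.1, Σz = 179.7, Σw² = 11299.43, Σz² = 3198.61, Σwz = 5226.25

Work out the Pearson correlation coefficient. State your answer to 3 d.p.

r = (nΣwz − ΣwΣz) / √[(nΣw² − (Σw)²)(nΣz² − (Σz)²)]
Numerator: 12×5226.25 − 340.1×179.7 = 1599.03
Denominator: √[(135593.16 − 115668.01)(38383.32 − 32292.09)] = √[19925.15 × 6091.23] = 11016.7450
r = 1599.03 / 11016.7450 ≈ 0.145

0.145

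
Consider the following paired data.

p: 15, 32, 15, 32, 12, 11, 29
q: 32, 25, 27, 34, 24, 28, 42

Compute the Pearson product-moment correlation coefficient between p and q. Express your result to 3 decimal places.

0.454

n = 7, Σp = 146, Σq = 212, Σp² = 3604, Σq² = 6658, Σpq = 4587
nΣpq − ΣpΣq = 32109 − 30952 = 1157
nΣp² − (Σp)² = 25228 − 21316 = 3912; nΣq² − (Σq)² = 46606 − 44944 = 1662
r = 1157 / √(3912 × 1662) = 1157 / 2549.8518 ≈ 0.454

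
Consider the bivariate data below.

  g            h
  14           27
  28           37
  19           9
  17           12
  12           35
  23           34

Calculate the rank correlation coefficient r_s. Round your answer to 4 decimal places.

0.2000

Rank g: 2, 6, 4, 3, 1, 5
Rank h: 3, 6, 1, 2, 5, 4
d = rank(g) − rank(h): -1, 0, 3, 1, -4, 1; Σd² = 28
ρ = 1 − 6Σd² / [n(n²−1)] = 1 − 6×28 / (6×35) = 1 − 168/210 ≈ 0.2000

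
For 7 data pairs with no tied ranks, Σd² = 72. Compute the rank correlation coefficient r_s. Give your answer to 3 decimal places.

-0.286

ρ = 1 − 6Σd² / [n(n²−1)] = 1 − 6×72 / (7×48)
  = 1 − 432/336 = 1 − 1.2857 ≈ -0.286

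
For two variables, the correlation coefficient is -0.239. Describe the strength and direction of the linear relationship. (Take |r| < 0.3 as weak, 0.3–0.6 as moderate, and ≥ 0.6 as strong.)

r = -0.239 < 0 so the relationship is negative.
|r| = 0.239, which falls in the weak range.

weak negative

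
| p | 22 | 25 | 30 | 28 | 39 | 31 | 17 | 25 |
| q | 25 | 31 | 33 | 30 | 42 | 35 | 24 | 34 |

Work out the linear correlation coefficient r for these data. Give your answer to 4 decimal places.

n = 8, Σp = 217, Σq = 254, Σp² = 6189, Σq² = 8296, Σpq = 7136
nΣpq − ΣpΣq = 57088 − 55118 = 1970
nΣp² − (Σp)² = 49512 − 47089 = 2423; nΣq² − (Σq)² = 66368 − 64516 = 1852
r = 1970 / √(2423 × 1852) = 1970 / 2118.3475 ≈ 0.9300

0.9300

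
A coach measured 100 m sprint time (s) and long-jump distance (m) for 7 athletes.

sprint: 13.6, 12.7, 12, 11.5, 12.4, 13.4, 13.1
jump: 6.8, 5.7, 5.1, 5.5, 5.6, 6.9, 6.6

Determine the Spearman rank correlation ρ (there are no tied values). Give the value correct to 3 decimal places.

Rank sprint: 7, 4, 2, 1, 3, 6, 5
Rank jump: 6, 4, 1, 2, 3, 7, 5
d = rank(sprint) − rank(jump): 1, 0, 1, -1, 0, -1, 0; Σd² = 4
ρ = 1 − 6Σd² / [n(n²−1)] = 1 − 6×4 / (7×48) = 1 − 24/336 ≈ 0.929

0.929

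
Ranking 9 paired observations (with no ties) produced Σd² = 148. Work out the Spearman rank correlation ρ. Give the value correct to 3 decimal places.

-0.233

ρ = 1 − 6Σd² / [n(n²−1)] = 1 − 6×148 / (9×80)
  = 1 − 888/720 = 1 − 1.2333 ≈ -0.233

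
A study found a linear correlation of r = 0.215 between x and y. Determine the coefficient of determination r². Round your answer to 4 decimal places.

r² = (0.215)² = 0.0462

0.0462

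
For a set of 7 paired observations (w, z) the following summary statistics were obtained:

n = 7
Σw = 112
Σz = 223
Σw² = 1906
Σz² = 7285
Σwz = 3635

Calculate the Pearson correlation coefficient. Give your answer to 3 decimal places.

r = (nΣwz − ΣwΣz) / √[(nΣw² − (Σw)²)(nΣz² − (Σz)²)]
Numerator: 7×3635 − 112×223 = 469
Denominator: √[(13342 − 12544)(50995 − 49729)] = √[798 × 1266] = 1005.1209
r = 469 / 1005.1209 ≈ 0.467

0.467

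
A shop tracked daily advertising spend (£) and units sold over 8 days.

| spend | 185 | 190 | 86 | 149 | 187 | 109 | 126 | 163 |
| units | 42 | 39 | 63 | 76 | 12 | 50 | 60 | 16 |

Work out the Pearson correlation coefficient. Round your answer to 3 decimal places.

n = 8, Σx = 1195, Σy = 358, Σx² = 189217, Σy² = 19530, Σxy = 49784
nΣxy − ΣxΣy = 398272 − 427810 = -29538
nΣx² − (Σx)² = 1513736 − 1428025 = 85711; nΣy² − (Σy)² = 156240 − 128164 = 28076
r = -29538 / √(85711 × 28076) = -29538 / 49055.2957 ≈ -0.602

-0.602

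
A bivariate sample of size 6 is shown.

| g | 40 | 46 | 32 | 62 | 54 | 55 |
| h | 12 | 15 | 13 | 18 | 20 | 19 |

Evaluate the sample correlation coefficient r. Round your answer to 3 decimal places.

n = 6, Σg = 289, Σh = 97, Σg² = 14525, Σh² = 1623, Σgh = 4827
nΣgh − ΣgΣh = 28962 − 28033 = 929
nΣg² − (Σg)² = 87150 − 83521 = 3629; nΣh² − (Σh)² = 9738 − 9409 = 329
r = 929 / √(3629 × 329) = 929 / 1092.6761 ≈ 0.850

0.850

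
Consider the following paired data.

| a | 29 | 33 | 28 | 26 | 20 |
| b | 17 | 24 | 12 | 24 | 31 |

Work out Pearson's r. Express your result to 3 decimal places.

n = 5, Σa = 136, Σb = 108, Σa² = 3790, Σb² = 2546, Σab = 2865
nΣab − ΣaΣb = 14325 − 14688 = -363
nΣa² − (Σa)² = 18950 − 18496 = 454; nΣb² − (Σb)² = 12730 − 11664 = 1066
r = -363 / √(454 × 1066) = -363 / 695.6752 ≈ -0.522

-0.522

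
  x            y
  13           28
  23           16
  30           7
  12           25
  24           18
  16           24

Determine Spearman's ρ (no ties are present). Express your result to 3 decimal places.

-0.886

Rank x: 2, 4, 6, 1, 5, 3
Rank y: 6, 2, 1, 5, 3, 4
d = rank(x) − rank(y): -4, 2, 5, -4, 2, -1; Σd² = 66
ρ = 1 − 6Σd² / [n(n²−1)] = 1 − 6×66 / (6×35) = 1 − 396/210 ≈ -0.886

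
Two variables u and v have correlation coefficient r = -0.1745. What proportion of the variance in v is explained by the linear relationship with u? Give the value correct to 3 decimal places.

r² = (-0.1745)² = 0.030

0.030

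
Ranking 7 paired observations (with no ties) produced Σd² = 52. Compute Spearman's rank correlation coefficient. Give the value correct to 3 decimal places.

0.071

ρ = 1 − 6Σd² / [n(n²−1)] = 1 − 6×52 / (7×48)
  = 1 − 312/336 = 1 − 0.9286 ≈ 0.071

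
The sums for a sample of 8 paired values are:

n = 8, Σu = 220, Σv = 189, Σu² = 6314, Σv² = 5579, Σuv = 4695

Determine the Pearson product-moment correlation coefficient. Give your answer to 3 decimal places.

r = (nΣuv − ΣuΣv) / √[(nΣu² − (Σu)²)(nΣv² − (Σv)²)]
Numerator: 8×4695 − 220×189 = -4020
Denominator: √[(50512 − 48400)(44632 − 35721)] = √[2112 × 8911] = 4338.2061
r = -4020 / 4338.2061 ≈ -0.927

-0.927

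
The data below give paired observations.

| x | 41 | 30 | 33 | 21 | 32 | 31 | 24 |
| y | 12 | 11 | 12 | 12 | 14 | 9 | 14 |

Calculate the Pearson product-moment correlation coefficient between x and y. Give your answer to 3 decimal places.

n = 7, Σx = 212, Σy = 84, Σx² = 6672, Σy² = 1026, Σxy = 2533
nΣxy − ΣxΣy = 17731 − 17808 = -77
nΣx² − (Σx)² = 46704 − 44944 = 1760; nΣy² − (Σy)² = 7182 − 7056 = 126
r = -77 / √(1760 × 126) = -77 / 470.9140 ≈ -0.164

-0.164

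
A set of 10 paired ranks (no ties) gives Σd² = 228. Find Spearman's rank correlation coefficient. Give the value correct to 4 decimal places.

ρ = 1 − 6Σd² / [n(n²−1)] = 1 − 6×228 / (10×99)
  = 1 − 1368/990 = 1 − 1.38182 ≈ -0.3818

-0.3818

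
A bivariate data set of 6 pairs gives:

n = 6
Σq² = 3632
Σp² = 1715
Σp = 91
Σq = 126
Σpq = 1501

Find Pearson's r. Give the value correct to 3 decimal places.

-0.714

r = (nΣpq − ΣpΣq) / √[(nΣp² − (Σp)²)(nΣq² − (Σq)²)]
Numerator: 6×1501 − 91×126 = -2460
Denominator: √[(10290 − 8281)(21792 − 15876)] = √[2009 × 5916] = 3447.4982
r = -2460 / 3447.4982 ≈ -0.714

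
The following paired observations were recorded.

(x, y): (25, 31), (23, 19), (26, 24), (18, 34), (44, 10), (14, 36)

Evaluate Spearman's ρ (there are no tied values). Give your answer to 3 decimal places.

Rank x: 4, 3, 5, 2, 6, 1
Rank y: 4, 2, 3, 5, 1, 6
d = rank(x) − rank(y): 0, 1, 2, -3, 5, -5; Σd² = 64
ρ = 1 − 6Σd² / [n(n²−1)] = 1 − 6×64 / (6×35) = 1 − 384/210 ≈ -0.829

-0.829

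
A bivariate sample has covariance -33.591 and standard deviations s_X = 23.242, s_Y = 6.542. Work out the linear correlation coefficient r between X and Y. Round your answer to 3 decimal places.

-0.221

r = Cov(X,Y) / (s_X · s_Y) = -33.591 / (23.242 × 6.542)
  = -33.591 / 152.0492 ≈ -0.221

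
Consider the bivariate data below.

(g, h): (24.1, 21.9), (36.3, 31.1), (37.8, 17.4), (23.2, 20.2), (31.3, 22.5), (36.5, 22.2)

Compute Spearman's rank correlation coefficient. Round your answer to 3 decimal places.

Rank g: 2, 4, 6, 1, 3, 5
Rank h: 3, 6, 1, 2, 5, 4
d = rank(g) − rank(h): -1, -2, 5, -1, -2, 1; Σd² = 36
ρ = 1 − 6Σd² / [n(n²−1)] = 1 − 6×36 / (6×35) = 1 − 216/210 ≈ -0.029

-0.029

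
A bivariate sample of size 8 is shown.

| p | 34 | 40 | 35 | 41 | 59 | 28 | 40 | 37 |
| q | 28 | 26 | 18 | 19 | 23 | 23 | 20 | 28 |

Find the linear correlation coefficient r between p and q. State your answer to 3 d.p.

-0.093

n = 8, Σp = 314, Σq = 185, Σp² = 12896, Σq² = 4387, Σpq = 7238
nΣpq − ΣpΣq = 57904 − 58090 = -186
nΣp² − (Σp)² = 103168 − 98596 = 4572; nΣq² − (Σq)² = 35096 − 34225 = 871
r = -186 / √(4572 × 871) = -186 / 1995.5480 ≈ -0.093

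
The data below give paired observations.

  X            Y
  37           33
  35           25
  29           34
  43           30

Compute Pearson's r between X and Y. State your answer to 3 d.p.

n = 4, ΣX = 144, ΣY = 122, ΣX² = 5284, ΣY² = 3770, ΣXY = 4372
nΣXY − ΣXΣY = 17488 − 17568 = -80
nΣX² − (ΣX)² = 21136 − 20736 = 400; nΣY² − (ΣY)² = 15080 − 14884 = 196
r = -80 / √(400 × 196) = -80 / 280.0000 ≈ -0.286

-0.286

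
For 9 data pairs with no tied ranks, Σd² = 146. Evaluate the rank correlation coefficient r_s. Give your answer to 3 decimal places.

-0.217

ρ = 1 − 6Σd² / [n(n²−1)] = 1 − 6×146 / (9×80)
  = 1 − 876/720 = 1 − 1.2167 ≈ -0.217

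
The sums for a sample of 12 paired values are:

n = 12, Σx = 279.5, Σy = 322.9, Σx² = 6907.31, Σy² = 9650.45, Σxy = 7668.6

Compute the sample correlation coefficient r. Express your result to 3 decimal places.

0.239

r = (nΣxy − ΣxΣy) / √[(nΣx² − (Σx)²)(nΣy² − (Σy)²)]
Numerator: 12×7668.6 − 279.5×322.9 = 1772.65
Denominator: √[(82887.72 − 78120.25)(115805.4 − 104264.41)] = √[4767.47 × 11540.99] = 7417.6360
r = 1772.65 / 7417.6360 ≈ 0.239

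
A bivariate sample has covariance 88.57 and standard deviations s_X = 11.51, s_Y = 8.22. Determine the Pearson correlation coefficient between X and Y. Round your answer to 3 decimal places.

0.936

r = Cov(X,Y) / (s_X · s_Y) = 88.57 / (11.51 × 8.22)
  = 88.57 / 94.6122 ≈ 0.936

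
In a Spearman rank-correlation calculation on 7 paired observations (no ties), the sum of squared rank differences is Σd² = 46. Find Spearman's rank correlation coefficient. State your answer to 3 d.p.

0.179

ρ = 1 − 6Σd² / [n(n²−1)] = 1 − 6×46 / (7×48)
  = 1 − 276/336 = 1 − 0.8214 ≈ 0.179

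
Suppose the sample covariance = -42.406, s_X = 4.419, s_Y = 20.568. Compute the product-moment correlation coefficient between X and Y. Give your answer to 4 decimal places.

r = Cov(X,Y) / (s_X · s_Y) = -42.406 / (4.419 × 20.568)
  = -42.406 / 90.8900 ≈ -0.4666

-0.4666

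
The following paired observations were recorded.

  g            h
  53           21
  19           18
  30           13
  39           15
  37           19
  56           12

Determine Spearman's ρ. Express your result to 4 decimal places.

Rank g: 5, 1, 2, 4, 3, 6
Rank h: 6, 4, 2, 3, 5, 1
d = rank(g) − rank(h): -1, -3, 0, 1, -2, 5; Σd² = 40
ρ = 1 − 6Σd² / [n(n²−1)] = 1 − 6×40 / (6×35) = 1 − 240/210 ≈ -0.1429

-0.1429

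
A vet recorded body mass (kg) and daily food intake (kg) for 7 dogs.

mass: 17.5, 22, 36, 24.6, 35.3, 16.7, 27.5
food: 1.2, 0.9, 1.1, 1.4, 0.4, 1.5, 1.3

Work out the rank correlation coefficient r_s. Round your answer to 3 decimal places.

Rank mass: 2, 3, 7, 4, 6, 1, 5
Rank food: 4, 2, 3, 6, 1, 7, 5
d = rank(mass) − rank(food): -2, 1, 4, -2, 5, -6, 0; Σd² = 86
ρ = 1 − 6Σd² / [n(n²−1)] = 1 − 6×86 / (7×48) = 1 − 516/336 ≈ -0.536

-0.536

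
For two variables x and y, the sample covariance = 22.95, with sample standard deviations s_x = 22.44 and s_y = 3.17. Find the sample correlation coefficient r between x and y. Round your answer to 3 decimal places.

0.323

r = Cov(x,y) / (s_x · s_y) = 22.95 / (22.44 × 3.17)
  = 22.95 / 71.1348 ≈ 0.323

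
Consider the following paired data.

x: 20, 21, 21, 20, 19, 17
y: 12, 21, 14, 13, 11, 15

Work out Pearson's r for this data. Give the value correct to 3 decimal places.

0.286

n = 6, Σx = 118, Σy = 86, Σx² = 2332, Σy² = 1296, Σxy = 1699
nΣxy − ΣxΣy = 10194 − 10148 = 46
nΣx² − (Σx)² = 13992 − 13924 = 68; nΣy² − (Σy)² = 7776 − 7396 = 380
r = 46 / √(68 × 380) = 46 / 160.7483 ≈ 0.286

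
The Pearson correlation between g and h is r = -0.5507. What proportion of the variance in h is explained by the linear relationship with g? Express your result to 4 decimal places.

r² = (-0.5507)² = 0.3033

0.3033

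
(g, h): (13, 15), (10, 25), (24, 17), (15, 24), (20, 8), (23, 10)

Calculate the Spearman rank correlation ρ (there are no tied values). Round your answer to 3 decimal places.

Rank g: 2, 1, 6, 3, 4, 5
Rank h: 3, 6, 4, 5, 1, 2
d = rank(g) − rank(h): -1, -5, 2, -2, 3, 3; Σd² = 52
ρ = 1 − 6Σd² / [n(n²−1)] = 1 − 6×52 / (6×35) = 1 − 312/210 ≈ -0.486

-0.486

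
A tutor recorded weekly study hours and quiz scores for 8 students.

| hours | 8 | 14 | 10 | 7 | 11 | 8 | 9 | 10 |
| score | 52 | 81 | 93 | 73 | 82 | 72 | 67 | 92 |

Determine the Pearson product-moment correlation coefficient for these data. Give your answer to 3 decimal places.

n = 8, Σx = 77, Σy = 612, Σx² = 775, Σy² = 48104, Σxy = 5992
nΣxy − ΣxΣy = 47936 − 47124 = 812
nΣx² − (Σx)² = 6200 − 5929 = 271; nΣy² − (Σy)² = 384832 − 374544 = 10288
r = 812 / √(271 × 10288) = 812 / 1669.7449 ≈ 0.486

0.486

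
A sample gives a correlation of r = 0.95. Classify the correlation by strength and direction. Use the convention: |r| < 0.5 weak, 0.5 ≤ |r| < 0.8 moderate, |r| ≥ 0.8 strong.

r = 0.95 > 0 so the relationship is positive.
|r| = 0.95, which falls in the strong range.

strong positive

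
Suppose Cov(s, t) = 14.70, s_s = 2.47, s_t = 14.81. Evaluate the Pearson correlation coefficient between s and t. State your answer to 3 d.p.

r = Cov(s,t) / (s_s · s_t) = 14.70 / (2.47 × 14.81)
  = 14.70 / 36.5807 ≈ 0.402

0.402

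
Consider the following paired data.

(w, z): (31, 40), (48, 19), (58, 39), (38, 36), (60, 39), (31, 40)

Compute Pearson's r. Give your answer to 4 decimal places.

n = 6, Σw = 266, Σz = 213, Σw² = 12634, Σz² = 7899, Σwz = 9362
nΣwz − ΣwΣz = 56172 − 56658 = -486
nΣw² − (Σw)² = 75804 − 70756 = 5048; nΣz² − (Σz)² = 47394 − 45369 = 2025
r = -486 / √(5048 × 2025) = -486 / 3197.2175 ≈ -0.1520

-0.1520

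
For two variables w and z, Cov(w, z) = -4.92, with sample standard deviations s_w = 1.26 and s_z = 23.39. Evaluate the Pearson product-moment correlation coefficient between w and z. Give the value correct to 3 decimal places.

r = Cov(w,z) / (s_w · s_z) = -4.92 / (1.26 × 23.39)
  = -4.92 / 29.4714 ≈ -0.167

-0.167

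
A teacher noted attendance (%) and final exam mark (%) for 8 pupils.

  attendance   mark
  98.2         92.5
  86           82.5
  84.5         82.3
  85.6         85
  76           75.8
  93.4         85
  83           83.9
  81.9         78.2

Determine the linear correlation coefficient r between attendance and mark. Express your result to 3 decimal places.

0.914

n = 8, Σx = 688.6, Σy = 665.2, Σx² = 59603.02, Σy² = 55485.88, Σxy = 57476.93
nΣxy − ΣxΣy = 459815.44 − 458056.72 = 1758.72
nΣx² − (Σx)² = 476824.16 − 474169.96 = 2654.2; nΣy² − (Σy)² = 443887.04 − 442491.04 = 1396
r = 1758.72 / √(2654.2 × 1396) = 1758.72 / 1924.9060 ≈ 0.914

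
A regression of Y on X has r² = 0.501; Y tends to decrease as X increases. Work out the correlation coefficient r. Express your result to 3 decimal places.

-0.708

|r| = √0.501 = 0.708
The association is negative, so r = −0.708.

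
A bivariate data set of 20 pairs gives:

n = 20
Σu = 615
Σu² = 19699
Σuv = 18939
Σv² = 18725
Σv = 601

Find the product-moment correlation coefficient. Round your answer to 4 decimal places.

0.6332

r = (nΣuv − ΣuΣv) / √[(nΣu² − (Σu)²)(nΣv² − (Σv)²)]
Numerator: 20×18939 − 615×601 = 9165
Denominator: √[(393980 − 378225)(374500 − 361201)] = √[15755 × 13299] = 14475.0041
r = 9165 / 14475.0041 ≈ 0.6332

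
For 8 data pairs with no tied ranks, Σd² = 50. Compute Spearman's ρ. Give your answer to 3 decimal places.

ρ = 1 − 6Σd² / [n(n²−1)] = 1 − 6×50 / (8×63)
  = 1 − 300/504 = 1 − 0.5952 ≈ 0.405

0.405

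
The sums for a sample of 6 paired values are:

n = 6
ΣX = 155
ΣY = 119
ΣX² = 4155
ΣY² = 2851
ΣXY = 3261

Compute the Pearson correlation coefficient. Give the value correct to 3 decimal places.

r = (nΣXY − ΣXΣY) / √[(nΣX² − (ΣX)²)(nΣY² − (ΣY)²)]
Numerator: 6×3261 − 155×119 = 1121
Denominator: √[(24930 − 24025)(17106 − 14161)] = √[905 × 2945] = 1632.5517
r = 1121 / 1632.5517 ≈ 0.687

0.687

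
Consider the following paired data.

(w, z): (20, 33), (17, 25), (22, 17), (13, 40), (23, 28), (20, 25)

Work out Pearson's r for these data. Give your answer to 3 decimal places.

-0.676

n = 6, Σw = 115, Σz = 168, Σw² = 2271, Σz² = 5012, Σwz = 3123
nΣwz − ΣwΣz = 18738 − 19320 = -582
nΣw² − (Σw)² = 13626 − 13225 = 401; nΣz² − (Σz)² = 30072 − 28224 = 1848
r = -582 / √(401 × 1848) = -582 / 860.8414 ≈ -0.676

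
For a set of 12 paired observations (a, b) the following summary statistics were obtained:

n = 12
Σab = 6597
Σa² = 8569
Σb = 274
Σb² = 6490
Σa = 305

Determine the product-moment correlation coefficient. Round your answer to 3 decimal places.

r = (nΣab − ΣaΣb) / √[(nΣa² − (Σa)²)(nΣb² − (Σb)²)]
Numerator: 12×6597 − 305×274 = -4406
Denominator: √[(102828 − 93025)(77880 − 75076)] = √[9803 × 2804] = 5242.8630
r = -4406 / 5242.8630 ≈ -0.840

-0.840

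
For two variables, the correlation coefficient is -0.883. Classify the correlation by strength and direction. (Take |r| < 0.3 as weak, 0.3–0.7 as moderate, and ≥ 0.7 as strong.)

r = -0.883 < 0 so the relationship is negative.
|r| = 0.883, which falls in the strong range.

strong negative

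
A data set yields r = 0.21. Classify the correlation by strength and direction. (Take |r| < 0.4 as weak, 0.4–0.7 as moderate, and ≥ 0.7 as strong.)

weak positive

r = 0.21 > 0 so the relationship is positive.
|r| = 0.21, which falls in the weak range.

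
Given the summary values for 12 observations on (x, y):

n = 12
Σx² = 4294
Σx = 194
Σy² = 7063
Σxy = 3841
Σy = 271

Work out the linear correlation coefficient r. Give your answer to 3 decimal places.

r = (nΣxy − ΣxΣy) / √[(nΣx² − (Σx)²)(nΣy² − (Σy)²)]
Numerator: 12×3841 − 194×271 = -6482
Denominator: √[(51528 − 37636)(84756 − 73441)] = √[13892 × 11315] = 12537.4631
r = -6482 / 12537.4631 ≈ -0.517

-0.517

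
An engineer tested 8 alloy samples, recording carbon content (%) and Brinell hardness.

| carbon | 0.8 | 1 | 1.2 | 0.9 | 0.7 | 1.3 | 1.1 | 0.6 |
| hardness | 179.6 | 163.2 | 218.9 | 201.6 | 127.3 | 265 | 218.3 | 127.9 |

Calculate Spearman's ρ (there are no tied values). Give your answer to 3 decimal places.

0.905

Rank carbon: 3, 5, 7, 4, 2, 8, 6, 1
Rank hardness: 4, 3, 7, 5, 1, 8, 6, 2
d = rank(carbon) − rank(hardness): -1, 2, 0, -1, 1, 0, 0, -1; Σd² = 8
ρ = 1 − 6Σd² / [n(n²−1)] = 1 − 6×8 / (8×63) = 1 − 48/504 ≈ 0.905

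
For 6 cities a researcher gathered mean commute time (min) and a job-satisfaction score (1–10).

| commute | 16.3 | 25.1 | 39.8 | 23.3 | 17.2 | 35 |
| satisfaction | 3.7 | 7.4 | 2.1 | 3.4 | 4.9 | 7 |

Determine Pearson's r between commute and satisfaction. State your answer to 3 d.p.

n = 6, Σx = 156.7, Σy = 28.5, Σx² = 4543.47, Σy² = 157.43, Σxy = 738.13
nΣxy − ΣxΣy = 4428.78 − 4465.95 = -37.17
nΣx² − (Σx)² = 27260.82 − 24554.89 = 2705.93; nΣy² − (Σy)² = 944.58 − 812.25 = 132.33
r = -37.17 / √(2705.93 × 132.33) = -37.17 / 598.3943 ≈ -0.062

-0.062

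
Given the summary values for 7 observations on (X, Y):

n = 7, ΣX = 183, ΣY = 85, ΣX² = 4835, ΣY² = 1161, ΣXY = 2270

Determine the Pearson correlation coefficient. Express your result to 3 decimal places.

r = (nΣXY − ΣXΣY) / √[(nΣX² − (ΣX)²)(nΣY² − (ΣY)²)]
Numerator: 7×2270 − 183×85 = 335
Denominator: √[(33845 − 33489)(8127 − 7225)] = √[356 × 902] = 566.6675
r = 335 / 566.6675 ≈ 0.591

0.591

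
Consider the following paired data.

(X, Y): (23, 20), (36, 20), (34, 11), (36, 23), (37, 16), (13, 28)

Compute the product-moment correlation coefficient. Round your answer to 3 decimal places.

-0.643

n = 6, ΣX = 179, ΣY = 118, ΣX² = 5815, ΣY² = 2490, ΣXY = 3338
nΣXY − ΣXΣY = 20028 − 21122 = -1094
nΣX² − (ΣX)² = 34890 − 32041 = 2849; nΣY² − (ΣY)² = 14940 − 13924 = 1016
r = -1094 / √(2849 × 1016) = -1094 / 1701.3477 ≈ -0.643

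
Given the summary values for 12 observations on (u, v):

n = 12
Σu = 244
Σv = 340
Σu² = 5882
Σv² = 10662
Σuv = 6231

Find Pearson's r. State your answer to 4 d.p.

-0.7011

r = (nΣuv − ΣuΣv) / √[(nΣu² − (Σu)²)(nΣv² − (Σv)²)]
Numerator: 12×6231 − 244×340 = -8188
Denominator: √[(70584 − 59536)(127944 − 115600)] = √[11048 × 12344] = 11678.0355
r = -8188 / 11678.0355 ≈ -0.7011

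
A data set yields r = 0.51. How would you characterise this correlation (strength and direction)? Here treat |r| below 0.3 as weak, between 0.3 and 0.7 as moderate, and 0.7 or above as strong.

r = 0.51 > 0 so the relationship is positive.
|r| = 0.51, which falls in the moderate range.

moderate positive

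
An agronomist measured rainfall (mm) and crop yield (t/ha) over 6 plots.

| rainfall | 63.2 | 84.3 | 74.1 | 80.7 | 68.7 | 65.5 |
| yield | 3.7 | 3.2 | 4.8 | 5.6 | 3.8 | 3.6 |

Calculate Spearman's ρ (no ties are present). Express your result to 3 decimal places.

0.086

Rank rainfall: 1, 6, 4, 5, 3, 2
Rank yield: 3, 1, 5, 6, 4, 2
d = rank(rainfall) − rank(yield): -2, 5, -1, -1, -1, 0; Σd² = 32
ρ = 1 − 6Σd² / [n(n²−1)] = 1 − 6×32 / (6×35) = 1 − 192/210 ≈ 0.086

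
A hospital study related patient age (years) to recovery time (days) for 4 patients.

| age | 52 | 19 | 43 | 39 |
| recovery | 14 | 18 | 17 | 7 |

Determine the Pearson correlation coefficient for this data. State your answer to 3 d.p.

n = 4, Σx = 153, Σy = 56, Σx² = 6435, Σy² = 858, Σxy = 2074
nΣxy − ΣxΣy = 8296 − 8568 = -272
nΣx² − (Σx)² = 25740 − 23409 = 2331; nΣy² − (Σy)² = 3432 − 3136 = 296
r = -272 / √(2331 × 296) = -272 / 830.6479 ≈ -0.327

-0.327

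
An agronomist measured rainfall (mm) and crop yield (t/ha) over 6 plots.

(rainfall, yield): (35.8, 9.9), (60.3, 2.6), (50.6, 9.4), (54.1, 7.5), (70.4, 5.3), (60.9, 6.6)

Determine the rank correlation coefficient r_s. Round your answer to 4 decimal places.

Rank rainfall: 1, 4, 2, 3, 6, 5
Rank yield: 6, 1, 5, 4, 2, 3
d = rank(rainfall) − rank(yield): -5, 3, -3, -1, 4, 2; Σd² = 64
ρ = 1 − 6Σd² / [n(n²−1)] = 1 − 6×64 / (6×35) = 1 − 384/210 ≈ -0.8286

-0.8286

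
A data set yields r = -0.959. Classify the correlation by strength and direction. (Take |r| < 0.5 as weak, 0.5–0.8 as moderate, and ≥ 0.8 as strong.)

r = -0.959 < 0 so the relationship is negative.
|r| = 0.959, which falls in the strong range.

strong negative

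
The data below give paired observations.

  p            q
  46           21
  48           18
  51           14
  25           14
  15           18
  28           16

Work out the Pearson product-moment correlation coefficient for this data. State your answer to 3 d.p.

n = 6, Σp = 213, Σq = 101, Σp² = 8655, Σq² = 1737, Σpq = 3612
nΣpq − ΣpΣq = 21672 − 21513 = 159
nΣp² − (Σp)² = 51930 − 45369 = 6561; nΣq² − (Σq)² = 10422 − 10201 = 221
r = 159 / √(6561 × 221) = 159 / 1204.1516 ≈ 0.132

0.132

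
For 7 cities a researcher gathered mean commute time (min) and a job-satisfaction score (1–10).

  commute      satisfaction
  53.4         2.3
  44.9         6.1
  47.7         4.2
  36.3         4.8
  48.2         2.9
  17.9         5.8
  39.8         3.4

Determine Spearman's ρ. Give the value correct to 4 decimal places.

Rank commute: 7, 4, 5, 2, 6, 1, 3
Rank satisfaction: 1, 7, 4, 5, 2, 6, 3
d = rank(commute) − rank(satisfaction): 6, -3, 1, -3, 4, -5, 0; Σd² = 96
ρ = 1 − 6Σd² / [n(n²−1)] = 1 − 6×96 / (7×48) = 1 − 576/336 ≈ -0.7143

-0.7143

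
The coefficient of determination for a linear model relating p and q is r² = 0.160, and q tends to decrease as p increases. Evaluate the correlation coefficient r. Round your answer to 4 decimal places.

|r| = √0.160 = 0.4000
The association is negative, so r = −0.4000.

-0.4000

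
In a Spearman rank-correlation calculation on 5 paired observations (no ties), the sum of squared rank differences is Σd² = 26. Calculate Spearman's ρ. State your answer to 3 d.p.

-0.300

ρ = 1 − 6Σd² / [n(n²−1)] = 1 − 6×26 / (5×24)
  = 1 − 156/120 = 1 − 1.3000 ≈ -0.300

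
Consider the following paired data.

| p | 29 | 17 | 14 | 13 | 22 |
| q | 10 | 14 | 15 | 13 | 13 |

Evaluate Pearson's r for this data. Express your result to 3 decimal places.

-0.851

n = 5, Σp = 95, Σq = 65, Σp² = 1979, Σq² = 859, Σpq = 1193
nΣpq − ΣpΣq = 5965 − 6175 = -210
nΣp² − (Σp)² = 9895 − 9025 = 870; nΣq² − (Σq)² = 4295 − 4225 = 70
r = -210 / √(870 × 70) = -210 / 246.7793 ≈ -0.851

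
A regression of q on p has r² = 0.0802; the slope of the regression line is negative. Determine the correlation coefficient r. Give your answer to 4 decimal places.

-0.2832

|r| = √0.0802 = 0.2832
The association is negative, so r = −0.2832.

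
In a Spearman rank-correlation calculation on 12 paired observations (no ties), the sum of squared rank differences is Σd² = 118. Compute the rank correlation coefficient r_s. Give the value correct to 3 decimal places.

ρ = 1 − 6Σd² / [n(n²−1)] = 1 − 6×118 / (12×143)
  = 1 − 708/1716 = 1 − 0.4126 ≈ 0.587

0.587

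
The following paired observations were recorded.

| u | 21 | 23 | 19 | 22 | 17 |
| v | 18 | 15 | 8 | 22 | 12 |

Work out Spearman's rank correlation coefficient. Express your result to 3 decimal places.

0.600

Rank u: 3, 5, 2, 4, 1
Rank v: 4, 3, 1, 5, 2
d = rank(u) − rank(v): -1, 2, 1, -1, -1; Σd² = 8
ρ = 1 − 6Σd² / [n(n²−1)] = 1 − 6×8 / (5×24) = 1 − 48/120 ≈ 0.600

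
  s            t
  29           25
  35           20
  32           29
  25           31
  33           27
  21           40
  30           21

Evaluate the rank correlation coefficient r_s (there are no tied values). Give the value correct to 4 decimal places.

Rank s: 3, 7, 5, 2, 6, 1, 4
Rank t: 3, 1, 5, 6, 4, 7, 2
d = rank(s) − rank(t): 0, 6, 0, -4, 2, -6, 2; Σd² = 96
ρ = 1 − 6Σd² / [n(n²−1)] = 1 − 6×96 / (7×48) = 1 − 576/336 ≈ -0.7143

-0.7143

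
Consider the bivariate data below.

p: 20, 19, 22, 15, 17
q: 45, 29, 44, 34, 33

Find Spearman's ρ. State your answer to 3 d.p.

0.500

Rank p: 4, 3, 5, 1, 2
Rank q: 5, 1, 4, 3, 2
d = rank(p) − rank(q): -1, 2, 1, -2, 0; Σd² = 10
ρ = 1 − 6Σd² / [n(n²−1)] = 1 − 6×10 / (5×24) = 1 − 60/120 ≈ 0.500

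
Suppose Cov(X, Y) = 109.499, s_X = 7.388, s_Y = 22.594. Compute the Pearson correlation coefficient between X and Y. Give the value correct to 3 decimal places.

0.656

r = Cov(X,Y) / (s_X · s_Y) = 109.499 / (7.388 × 22.594)
  = 109.499 / 166.9245 ≈ 0.656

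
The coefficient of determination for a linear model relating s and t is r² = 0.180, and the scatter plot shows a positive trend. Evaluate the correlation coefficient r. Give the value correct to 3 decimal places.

|r| = √0.180 = 0.424
The association is positive, so r = 0.424.

0.424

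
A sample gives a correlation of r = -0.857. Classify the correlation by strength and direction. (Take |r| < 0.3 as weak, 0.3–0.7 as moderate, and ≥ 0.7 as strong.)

r = -0.857 < 0 so the relationship is negative.
|r| = 0.857, which falls in the strong range.

strong negative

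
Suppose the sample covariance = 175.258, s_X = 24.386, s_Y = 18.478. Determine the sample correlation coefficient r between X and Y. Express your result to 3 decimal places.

r = Cov(X,Y) / (s_X · s_Y) = 175.258 / (24.386 × 18.478)
  = 175.258 / 450.6045 ≈ 0.389

0.389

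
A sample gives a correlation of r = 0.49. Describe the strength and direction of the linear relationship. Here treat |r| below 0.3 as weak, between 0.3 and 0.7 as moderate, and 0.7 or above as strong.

moderate positive

r = 0.49 > 0 so the relationship is positive.
|r| = 0.49, which falls in the moderate range.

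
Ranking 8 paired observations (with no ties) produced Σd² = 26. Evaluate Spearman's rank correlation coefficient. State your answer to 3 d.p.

0.690

ρ = 1 − 6Σd² / [n(n²−1)] = 1 − 6×26 / (8×63)
  = 1 − 156/504 = 1 − 0.3095 ≈ 0.690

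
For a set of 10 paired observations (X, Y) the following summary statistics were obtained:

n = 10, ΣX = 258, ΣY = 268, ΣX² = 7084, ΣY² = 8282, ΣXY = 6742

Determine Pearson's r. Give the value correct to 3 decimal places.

-0.251

r = (nΣXY − ΣXΣY) / √[(nΣX² − (ΣX)²)(nΣY² − (ΣY)²)]
Numerator: 10×6742 − 258×268 = -1724
Denominator: √[(70840 − 66564)(82820 − 71824)] = √[4276 × 10996] = 6857.0326
r = -1724 / 6857.0326 ≈ -0.251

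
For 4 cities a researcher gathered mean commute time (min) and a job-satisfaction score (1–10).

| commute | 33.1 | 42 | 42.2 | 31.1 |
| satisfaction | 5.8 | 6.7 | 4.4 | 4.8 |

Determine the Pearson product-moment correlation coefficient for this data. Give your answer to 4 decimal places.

0.1808

n = 4, Σx = 148.4, Σy = 21.7, Σx² = 5607.66, Σy² = 120.93, Σxy = 808.34
nΣxy − ΣxΣy = 3233.36 − 3220.28 = 13.08
nΣx² − (Σx)² = 22430.64 − 22022.56 = 408.08; nΣy² − (Σy)² = 483.72 − 470.89 = 12.83
r = 13.08 / √(408.08 × 12.83) = 13.08 / 72.3579 ≈ 0.1808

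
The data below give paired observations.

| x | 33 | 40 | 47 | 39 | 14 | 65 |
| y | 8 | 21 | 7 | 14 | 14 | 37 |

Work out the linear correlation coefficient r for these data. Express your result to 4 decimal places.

0.6185

n = 6, Σx = 238, Σy = 101, Σx² = 10840, Σy² = 2315, Σxy = 4580
nΣxy − ΣxΣy = 27480 − 24038 = 3442
nΣx² − (Σx)² = 65040 − 56644 = 8396; nΣy² − (Σy)² = 13890 − 10201 = 3689
r = 3442 / √(8396 × 3689) = 3442 / 5565.3251 ≈ 0.6185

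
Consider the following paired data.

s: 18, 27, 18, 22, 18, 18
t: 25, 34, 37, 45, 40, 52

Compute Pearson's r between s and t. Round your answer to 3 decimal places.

n = 6, Σs = 121, Σt = 233, Σs² = 2509, Σt² = 9479, Σst = 4680
nΣst − ΣsΣt = 28080 − 28193 = -113
nΣs² − (Σs)² = 15054 − 14641 = 413; nΣt² − (Σt)² = 56874 − 54289 = 2585
r = -113 / √(413 × 2585) = -113 / 1033.2497 ≈ -0.109

-0.109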